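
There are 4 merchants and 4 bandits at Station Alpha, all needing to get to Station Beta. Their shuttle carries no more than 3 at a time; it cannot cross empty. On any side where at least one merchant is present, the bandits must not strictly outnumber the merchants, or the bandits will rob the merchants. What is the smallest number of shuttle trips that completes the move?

Counting alone: each trip to Station Beta takes at most 3 across and each return brings at least 1 back, so after t trips out (and t−1 returns) at most 3t − (t−1) of the 8 are across; that first reaches 8 at t = 4, so at least 7 crossings are needed.
The safety rule pushes this higher. Following every safe sequence of crossings, the most of the 8 that can be at Station Beta as the shuttle arrives there on crossing 7 is 7 — never all 8.
So no plan with fewer than 9 crossings exists, and this one achieves 9:
1. 2 bandits → Station Beta.  (Station Alpha: 4M 2B; Station Beta: 0M 2B)
2. 1 bandit ← Station Alpha.  (Station Alpha: 4M 3B; Station Beta: 0M 1B)
3. 3 bandits → Station Beta.  (Station Alpha: 4M 0B; Station Beta: 0M 4B)
4. 1 bandit ← Station Alpha.  (Station Alpha: 4M 1B; Station Beta: 0M 3B)
5. 3 merchants → Station Beta.  (Station Alpha: 1M 1B; Station Beta: 3M 3B)
6. 1 merchant and 1 bandit ← Station Alpha.  (Station Alpha: 2M 2B; Station Beta: 2M 2B)
7. 2 merchants → Station Beta.  (Station Alpha: 0M 2B; Station Beta: 4M 2B)
8. 1 bandit ← Station Alpha.  (Station Alpha: 0M 3B; Station Beta: 4M 1B)
9. 3 bandits → Station Beta.  (Station Alpha: 0M 0B; Station Beta: 4M 4B)

9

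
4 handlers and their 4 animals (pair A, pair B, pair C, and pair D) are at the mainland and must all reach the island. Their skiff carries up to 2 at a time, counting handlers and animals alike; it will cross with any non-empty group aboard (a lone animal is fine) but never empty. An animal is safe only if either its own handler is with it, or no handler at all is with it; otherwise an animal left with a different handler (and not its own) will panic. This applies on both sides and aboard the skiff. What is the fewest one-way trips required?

Following every safe sequence of crossings from the start, the most of the 8 that can be at the island as the skiff arrives there on crossings 1, 3, 5 is 2, 3, 4 respectively; the best ever achieved is 4 of 8.
From crossing 7 on, no configuration arises that was not already reachable earlier: only 44 distinct safe configurations (who is on which side, and where the skiff is) can ever be reached, none of them has everyone across, and every continuation just revisits them. So no valid plan exists.

impossible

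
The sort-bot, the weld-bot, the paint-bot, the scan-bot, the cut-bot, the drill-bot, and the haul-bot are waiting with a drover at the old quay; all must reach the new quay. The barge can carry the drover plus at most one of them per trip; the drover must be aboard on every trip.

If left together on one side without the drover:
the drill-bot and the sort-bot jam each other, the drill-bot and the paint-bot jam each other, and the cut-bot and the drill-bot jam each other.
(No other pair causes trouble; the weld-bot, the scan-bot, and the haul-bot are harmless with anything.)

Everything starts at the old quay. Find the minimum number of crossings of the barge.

impossible

Following every safe sequence of crossings from the start, the most of the 7 that can be at the new quay as the barge arrives there on crossings 1, 3, 5, 7, 9 is 1, 2, 3, 4, 5 respectively; the best ever achieved is 5 of 7.
From crossing 11 on, no configuration arises that was not already reachable earlier: only 72 distinct safe configurations (who is on which side, and where the barge is) can ever be reached, none of them has everyone across, and every continuation just revisits them. So no valid plan exists.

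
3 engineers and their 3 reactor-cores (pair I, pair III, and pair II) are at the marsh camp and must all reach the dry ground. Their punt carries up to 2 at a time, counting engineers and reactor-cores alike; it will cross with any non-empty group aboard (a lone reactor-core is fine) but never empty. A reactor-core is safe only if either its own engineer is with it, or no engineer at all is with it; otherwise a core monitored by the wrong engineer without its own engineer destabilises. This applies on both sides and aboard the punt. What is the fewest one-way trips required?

11

Counting alone: each trip to the dry ground takes at most 2 across and each return brings at least 1 back, so after t trips out (and t−1 returns) at most 2t − (t−1) of the 6 are across; that first reaches 6 at t = 5, so at least 9 crossings are needed.
The safety rule pushes this higher. Following every safe sequence of crossings, the most of the 6 that can be at the dry ground as the punt arrives there on crossing 9 is 5 — never all 6.
So no plan with fewer than 11 crossings exists, and this one achieves 11:
1. engineer I and reactor-core I cross → the dry ground.
2. engineer I crosses ← the marsh camp.
3. reactor-core II and reactor-core III cross → the dry ground.
4. reactor-core I crosses ← the marsh camp.
5. engineer II and engineer III cross → the dry ground.
6. engineer III and reactor-core III cross ← the marsh camp.
7. engineer I and engineer III cross → the dry ground.
8. reactor-core II crosses ← the marsh camp.
9. reactor-core I and reactor-core III cross → the dry ground.
10. engineer II crosses ← the marsh camp.
11. engineer II and reactor-core II cross → the dry ground.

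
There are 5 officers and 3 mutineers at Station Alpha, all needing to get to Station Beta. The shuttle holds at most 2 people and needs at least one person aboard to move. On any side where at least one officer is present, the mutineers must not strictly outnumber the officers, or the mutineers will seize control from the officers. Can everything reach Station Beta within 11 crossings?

Counting alone: each trip to Station Beta takes at most 2 across and each return brings at least 1 back, so after t trips out (and t−1 returns) at most 2t − (t−1) of the 8 are across; that first reaches 8 at t = 7, so at least 13 crossings are needed.
Since 11 < 13, 11 crossings cannot be enough. (The shortest complete plan in fact takes 13:)
1. 2 mutineers → Station Beta.  (Station Alpha: 5O 1M; Station Beta: 0O 2M)
2. 1 mutineer ← Station Alpha.  (Station Alpha: 5O 2M; Station Beta: 0O 1M)
3. 2 mutineers → Station Beta.  (Station Alpha: 5O 0M; Station Beta: 0O 3M)
4. 1 mutineer ← Station Alpha.  (Station Alpha: 5O 1M; Station Beta: 0O 2M)
5. 2 officers → Station Beta.  (Station Alpha: 3O 1M; Station Beta: 2O 2M)
6. 1 mutineer ← Station Alpha.  (Station Alpha: 3O 2M; Station Beta: 2O 1M)
7. 1 officer and 1 mutineer → Station Beta.  (Station Alpha: 2O 1M; Station Beta: 3O 2M)
8. 1 mutineer ← Station Alpha.  (Station Alpha: 2O 2M; Station Beta: 3O 1M)
9. 2 mutineers → Station Beta.  (Station Alpha: 2O 0M; Station Beta: 3O 3M)
10. 1 mutineer ← Station Alpha.  (Station Alpha: 2O 1M; Station Beta: 3O 2M)
11. 1 officer and 1 mutineer → Station Beta.  (Station Alpha: 1O 0M; Station Beta: 4O 3M)
12. 1 mutineer ← Station Alpha.  (Station Alpha: 1O 1M; Station Beta: 4O 2M)
13. 1 officer and 1 mutineer → Station Beta.  (Station Alpha: 0O 0M; Station Beta: 5O 3M)

No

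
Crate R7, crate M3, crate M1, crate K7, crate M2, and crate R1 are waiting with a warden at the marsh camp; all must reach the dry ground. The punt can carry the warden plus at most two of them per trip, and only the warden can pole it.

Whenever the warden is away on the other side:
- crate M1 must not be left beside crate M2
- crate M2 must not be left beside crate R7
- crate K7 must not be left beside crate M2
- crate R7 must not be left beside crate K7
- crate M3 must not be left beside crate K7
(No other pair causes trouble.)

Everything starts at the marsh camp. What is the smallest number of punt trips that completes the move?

Counting alone: the warden can take at most 2 across per trip to the dry ground, so moving all 6 needs at least 3 loaded trips out, with a return between consecutive ones — at least 5 crossings.
The safety rule pushes this higher. Following every safe sequence of crossings, the most of the 6 that can be at the dry ground as the punt arrives there on crossings 5, 7 is 4, 5 respectively — never all 6.
So no plan with fewer than 9 crossings exists, and this one achieves 9:
1. Warden goes to the dry ground with crate K7 and crate M2.  [the marsh camp: crate M1, crate M3, crate R1, crate R7 | the dry ground: crate K7, crate M2]
2. Warden goes back to the marsh camp with crate K7.  [the marsh camp: crate K7, crate M1, crate M3, crate R1, crate R7 | the dry ground: crate M2]
3. Warden goes to the dry ground with crate M3 and crate R7.  [the marsh camp: crate K7, crate M1, crate R1 | the dry ground: crate M2, crate M3, crate R7]
4. Warden goes back to the marsh camp with crate R7.  [the marsh camp: crate K7, crate M1, crate R1, crate R7 | the dry ground: crate M2, crate M3]
5. Warden goes to the dry ground with crate M1 and crate R7.  [the marsh camp: crate K7, crate R1 | the dry ground: crate M1, crate M2, crate M3, crate R7]
6. Warden goes back to the marsh camp with crate M2.  [the marsh camp: crate K7, crate M2, crate R1 | the dry ground: crate M1, crate M3, crate R7]
7. Warden goes to the dry ground with crate K7 and crate R1.  [the marsh camp: crate M2 | the dry ground: crate K7, crate M1, crate M3, crate R1, crate R7]
8. Warden goes back to the marsh camp with crate K7.  [the marsh camp: crate K7, crate M2 | the dry ground: crate M1, crate M3, crate R1, crate R7]
9. Warden goes to the dry ground with crate K7 and crate M2.  [the marsh camp: — | the dry ground: crate K7, crate M1, crate M2, crate M3, crate R1, crate R7]

9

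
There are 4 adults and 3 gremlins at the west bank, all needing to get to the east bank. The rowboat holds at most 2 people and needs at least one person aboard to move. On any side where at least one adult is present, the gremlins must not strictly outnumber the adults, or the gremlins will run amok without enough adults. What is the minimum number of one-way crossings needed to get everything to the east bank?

11

Counting alone: each trip to the east bank takes at most 2 across and each return brings at least 1 back, so after t trips out (and t−1 returns) at most 2t − (t−1) of the 7 are across; that first reaches 7 at t = 6, so at least 11 crossings are needed.
The plan below uses exactly 11 crossings, so it is optimal:
1. 2 gremlins → the east bank.  (the west bank: 4A 1G; the east bank: 0A 2G)
2. 1 gremlin ← the west bank.  (the west bank: 4A 2G; the east bank: 0A 1G)
3. 2 gremlins → the east bank.  (the west bank: 4A 0G; the east bank: 0A 3G)
4. 1 gremlin ← the west bank.  (the west bank: 4A 1G; the east bank: 0A 2G)
5. 2 adults → the east bank.  (the west bank: 2A 1G; the east bank: 2A 2G)
6. 1 gremlin ← the west bank.  (the west bank: 2A 2G; the east bank: 2A 1G)
7. 1 adult and 1 gremlin → the east bank.  (the west bank: 1A 1G; the east bank: 3A 2G)
8. 1 adult ← the west bank.  (the west bank: 2A 1G; the east bank: 2A 2G)
9. 1 adult and 1 gremlin → the east bank.  (the west bank: 1A 0G; the east bank: 3A 3G)
10. 1 gremlin ← the west bank.  (the west bank: 1A 1G; the east bank: 3A 2G)
11. 1 adult and 1 gremlin → the east bank.  (the west bank: 0A 0G; the east bank: 4A 3G)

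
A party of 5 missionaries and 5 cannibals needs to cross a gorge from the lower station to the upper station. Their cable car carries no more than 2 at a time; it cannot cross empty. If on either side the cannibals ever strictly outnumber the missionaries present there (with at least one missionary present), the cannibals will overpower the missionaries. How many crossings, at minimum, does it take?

Following every safe sequence of crossings from the start, the most of the 10 that can be at the upper station as the cable car arrives there on crossings 1, 3, 5, 7 is 2, 3, 4, 5 respectively; the best ever achieved is 5 of 10.
From crossing 9 on, no configuration arises that was not already reachable earlier: only 13 distinct safe configurations (who is on which side, and where the cable car is) can ever be reached, none of them has everyone across, and every continuation just revisits them. They are: 0 missionaries + 0 cannibals across (cable car back at the start); 0 missionaries + 1 cannibal across (cable car there); 0 missionaries + 1 cannibal across (cable car back at the start); 0 missionaries + 2 cannibals across (cable car there); 0 missionaries + 2 cannibals across (cable car back at the start); 0 missionaries + 3 cannibals across (cable car there); 0 missionaries + 3 cannibals across (cable car back at the start); 0 missionaries + 4 cannibals across (cable car there); 0 missionaries + 4 cannibals across (cable car back at the start); 0 missionaries + 5 cannibals across (cable car there); 1 missionary + 1 cannibal across (cable car there); 1 missionary + 1 cannibal across (cable car back at the start); 2 missionaries + 2 cannibals across (cable car there). So no valid plan exists.

impossible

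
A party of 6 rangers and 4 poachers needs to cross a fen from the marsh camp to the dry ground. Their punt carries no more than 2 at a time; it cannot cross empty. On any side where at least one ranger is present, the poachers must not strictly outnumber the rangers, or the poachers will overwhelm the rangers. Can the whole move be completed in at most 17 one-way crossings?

Yes — this plan uses 17 crossings (≤ 17):
1. 2 poachers → the dry ground.  (the marsh camp: 6R 2P; the dry ground: 0R 2P)
2. 1 poacher ← the marsh camp.  (the marsh camp: 6R 3P; the dry ground: 0R 1P)
3. 2 poachers → the dry ground.  (the marsh camp: 6R 1P; the dry ground: 0R 3P)
4. 1 poacher ← the marsh camp.  (the marsh camp: 6R 2P; the dry ground: 0R 2P)
5. 2 rangers → the dry ground.  (the marsh camp: 4R 2P; the dry ground: 2R 2P)
6. 1 poacher ← the marsh camp.  (the marsh camp: 4R 3P; the dry ground: 2R 1P)
7. 1 ranger and 1 poacher → the dry ground.  (the marsh camp: 3R 2P; the dry ground: 3R 2P)
8. 1 poacher ← the marsh camp.  (the marsh camp: 3R 3P; the dry ground: 3R 1P)
9. 2 poachers → the dry ground.  (the marsh camp: 3R 1P; the dry ground: 3R 3P)
10. 1 poacher ← the marsh camp.  (the marsh camp: 3R 2P; the dry ground: 3R 2P)
11. 1 ranger and 1 poacher → the dry ground.  (the marsh camp: 2R 1P; the dry ground: 4R 3P)
12. 1 poacher ← the marsh camp.  (the marsh camp: 2R 2P; the dry ground: 4R 2P)
13. 2 poachers → the dry ground.  (the marsh camp: 2R 0P; the dry ground: 4R 4P)
14. 1 poacher ← the marsh camp.  (the marsh camp: 2R 1P; the dry ground: 4R 3P)
15. 1 ranger and 1 poacher → the dry ground.  (the marsh camp: 1R 0P; the dry ground: 5R 4P)
16. 1 poacher ← the marsh camp.  (the marsh camp: 1R 1P; the dry ground: 5R 3P)
17. 1 ranger and 1 poacher → the dry ground.  (the marsh camp: 0R 0P; the dry ground: 6R 4P)

Yes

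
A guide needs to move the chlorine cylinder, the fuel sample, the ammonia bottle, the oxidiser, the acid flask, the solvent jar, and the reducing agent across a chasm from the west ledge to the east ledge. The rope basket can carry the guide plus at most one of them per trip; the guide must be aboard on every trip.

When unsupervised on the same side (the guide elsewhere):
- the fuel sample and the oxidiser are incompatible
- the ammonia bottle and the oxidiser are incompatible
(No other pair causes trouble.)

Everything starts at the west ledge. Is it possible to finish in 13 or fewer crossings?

No

Counting alone: the guide can take at most 1 across per trip to the east ledge, so moving all 7 needs at least 7 loaded trips out, with a return between consecutive ones — at least 13 crossings.
The safety rule pushes this higher. Following every safe sequence of crossings, the most of the 7 that can be at the east ledge as the rope basket arrives there on crossing 13 is 6 — never all 7.
So the move cannot be finished within 13 crossings. (The shortest complete plan takes 15:)
1. Guide goes to the east ledge with the oxidiser.  [the west ledge: the acid flask, the ammonia bottle, the chlorine cylinder, the fuel sample, the reducing agent, the solvent jar | the east ledge: the oxidiser]
2. Guide goes back to the west ledge alone.  [the west ledge: the acid flask, the ammonia bottle, the chlorine cylinder, the fuel sample, the reducing agent, the solvent jar | the east ledge: the oxidiser]
3. Guide goes to the east ledge with the chlorine cylinder.  [the west ledge: the acid flask, the ammonia bottle, the fuel sample, the reducing agent, the solvent jar | the east ledge: the chlorine cylinder, the oxidiser]
4. Guide goes back to the west ledge alone.  [the west ledge: the acid flask, the ammonia bottle, the fuel sample, the reducing agent, the solvent jar | the east ledge: the chlorine cylinder, the oxidiser]
5. Guide goes to the east ledge with the fuel sample.  [the west ledge: the acid flask, the ammonia bottle, the reducing agent, the solvent jar | the east ledge: the chlorine cylinder, the fuel sample, the oxidiser]
6. Guide goes back to the west ledge with the oxidiser.  [the west ledge: the acid flask, the ammonia bottle, the oxidiser, the reducing agent, the solvent jar | the east ledge: the chlorine cylinder, the fuel sample]
7. Guide goes to the east ledge with the ammonia bottle.  [the west ledge: the acid flask, the oxidiser, the reducing agent, the solvent jar | the east ledge: the ammonia bottle, the chlorine cylinder, the fuel sample]
8. Guide goes back to the west ledge alone.  [the west ledge: the acid flask, the oxidiser, the reducing agent, the solvent jar | the east ledge: the ammonia bottle, the chlorine cylinder, the fuel sample]
9. Guide goes to the east ledge with the acid flask.  [the west ledge: the oxidiser, the reducing agent, the solvent jar | the east ledge: the acid flask, the ammonia bottle, the chlorine cylinder, the fuel sample]
10. Guide goes back to the west ledge alone.  [the west ledge: the oxidiser, the reducing agent, the solvent jar | the east ledge: the acid flask, the ammonia bottle, the chlorine cylinder, the fuel sample]
11. Guide goes to the east ledge with the solvent jar.  [the west ledge: the oxidiser, the reducing agent | the east ledge: the acid flask, the ammonia bottle, the chlorine cylinder, the fuel sample, the solvent jar]
12. Guide goes back to the west ledge alone.  [the west ledge: the oxidiser, the reducing agent | the east ledge: the acid flask, the ammonia bottle, the chlorine cylinder, the fuel sample, the solvent jar]
13. Guide goes to the east ledge with the reducing agent.  [the west ledge: the oxidiser | the east ledge: the acid flask, the ammonia bottle, the chlorine cylinder, the fuel sample, the reducing agent, the solvent jar]
14. Guide goes back to the west ledge alone.  [the west ledge: the oxidiser | the east ledge: the acid flask, the ammonia bottle, the chlorine cylinder, the fuel sample, the reducing agent, the solvent jar]
15. Guide goes to the east ledge with the oxidiser.  [the west ledge: — | the east ledge: the acid flask, the ammonia bottle, the chlorine cylinder, the fuel sample, the oxidiser, the reducing agent, the solvent jar]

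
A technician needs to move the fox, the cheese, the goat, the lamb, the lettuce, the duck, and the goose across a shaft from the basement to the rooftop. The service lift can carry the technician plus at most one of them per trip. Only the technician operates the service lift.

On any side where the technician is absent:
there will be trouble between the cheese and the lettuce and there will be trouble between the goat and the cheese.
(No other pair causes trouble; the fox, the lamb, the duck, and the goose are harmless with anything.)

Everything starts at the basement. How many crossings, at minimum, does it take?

15

Counting alone: the technician can take at most 1 across per trip to the rooftop, so moving all 7 needs at least 7 loaded trips out, with a return between consecutive ones — at least 13 crossings.
The safety rule pushes this higher. Following every safe sequence of crossings, the most of the 7 that can be at the rooftop as the service lift arrives there on crossing 13 is 6 — never all 7.
So no plan with fewer than 15 crossings exists, and this one achieves 15:
1. Technician goes to the rooftop with the cheese.  [the basement: the duck, the fox, the goat, the goose, the lamb, the lettuce | the rooftop: the cheese]
2. Technician goes back to the basement alone.  [the basement: the duck, the fox, the goat, the goose, the lamb, the lettuce | the rooftop: the cheese]
3. Technician goes to the rooftop with the fox.  [the basement: the duck, the goat, the goose, the lamb, the lettuce | the rooftop: the cheese, the fox]
4. Technician goes back to the basement alone.  [the basement: the duck, the goat, the goose, the lamb, the lettuce | the rooftop: the cheese, the fox]
5. Technician goes to the rooftop with the goat.  [the basement: the duck, the goose, the lamb, the lettuce | the rooftop: the cheese, the fox, the goat]
6. Technician goes back to the basement with the cheese.  [the basement: the cheese, the duck, the goose, the lamb, the lettuce | the rooftop: the fox, the goat]
7. Technician goes to the rooftop with the lettuce.  [the basement: the cheese, the duck, the goose, the lamb | the rooftop: the fox, the goat, the lettuce]
8. Technician goes back to the basement alone.  [the basement: the cheese, the duck, the goose, the lamb | the rooftop: the fox, the goat, the lettuce]
9. Technician goes to the rooftop with the lamb.  [the basement: the cheese, the duck, the goose | the rooftop: the fox, the goat, the lamb, the lettuce]
10. Technician goes back to the basement alone.  [the basement: the cheese, the duck, the goose | the rooftop: the fox, the goat, the lamb, the lettuce]
11. Technician goes to the rooftop with the duck.  [the basement: the cheese, the goose | the rooftop: the duck, the fox, the goat, the lamb, the lettuce]
12. Technician goes back to the basement alone.  [the basement: the cheese, the goose | the rooftop: the duck, the fox, the goat, the lamb, the lettuce]
13. Technician goes to the rooftop with the goose.  [the basement: the cheese | the rooftop: the duck, the fox, the goat, the goose, the lamb, the lettuce]
14. Technician goes back to the basement alone.  [the basement: the cheese | the rooftop: the duck, the fox, the goat, the goose, the lamb, the lettuce]
15. Technician goes to the rooftop with the cheese.  [the basement: — | the rooftop: the cheese, the duck, the fox, the goat, the goose, the lamb, the lettuce]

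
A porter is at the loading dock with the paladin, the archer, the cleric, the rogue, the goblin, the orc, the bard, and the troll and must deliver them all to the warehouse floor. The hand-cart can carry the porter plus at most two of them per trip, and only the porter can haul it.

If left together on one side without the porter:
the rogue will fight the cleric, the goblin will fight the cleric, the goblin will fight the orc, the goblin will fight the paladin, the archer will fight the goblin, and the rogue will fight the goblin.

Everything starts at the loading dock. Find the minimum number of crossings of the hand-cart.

Counting alone: the porter can take at most 2 across per trip to the warehouse floor, so moving all 8 needs at least 4 loaded trips out, with a return between consecutive ones — at least 7 crossings.
The safety rule pushes this higher. Following every safe sequence of crossings, the most of the 8 that can be at the warehouse floor as the hand-cart arrives there on crossings 7, 9, 11 is 5, 6, 7 respectively — never all 8.
So no plan with fewer than 13 crossings exists, and this one achieves 13:
1. Porter goes to the warehouse floor with the cleric and the goblin.
2. Porter goes back to the loading dock with the cleric.
3. Porter goes to the warehouse floor with the cleric and the paladin.
4. Porter goes back to the loading dock with the goblin.
5. Porter goes to the warehouse floor with the archer and the goblin.
6. Porter goes back to the loading dock with the goblin.
7. Porter goes to the warehouse floor with the orc and the rogue.
8. Porter goes back to the loading dock with the cleric.
9. Porter goes to the warehouse floor with the bard and the cleric.
10. Porter goes back to the loading dock with the cleric.
11. Porter goes to the warehouse floor with the cleric and the troll.
12. Porter goes back to the loading dock with the cleric.
13. Porter goes to the warehouse floor with the cleric and the goblin.

13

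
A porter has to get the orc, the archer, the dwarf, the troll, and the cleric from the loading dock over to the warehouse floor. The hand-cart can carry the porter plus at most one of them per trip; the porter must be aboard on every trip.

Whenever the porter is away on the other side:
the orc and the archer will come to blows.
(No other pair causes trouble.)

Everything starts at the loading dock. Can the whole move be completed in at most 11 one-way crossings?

Yes — this plan uses 9 crossings (≤ 11):
1. Porter goes to the warehouse floor with the orc.
2. Porter goes back to the loading dock alone.
3. Porter goes to the warehouse floor with the dwarf.
4. Porter goes back to the loading dock alone.
5. Porter goes to the warehouse floor with the troll.
6. Porter goes back to the loading dock alone.
7. Porter goes to the warehouse floor with the cleric.
8. Porter goes back to the loading dock alone.
9. Porter goes to the warehouse floor with the archer.

Yes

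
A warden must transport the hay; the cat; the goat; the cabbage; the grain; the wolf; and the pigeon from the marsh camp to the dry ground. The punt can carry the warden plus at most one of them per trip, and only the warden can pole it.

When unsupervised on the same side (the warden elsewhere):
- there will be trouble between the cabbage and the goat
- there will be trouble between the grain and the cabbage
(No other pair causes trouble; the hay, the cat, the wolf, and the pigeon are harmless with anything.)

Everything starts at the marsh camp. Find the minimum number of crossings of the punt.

Counting alone: the warden can take at most 1 across per trip to the dry ground, so moving all 7 needs at least 7 loaded trips out, with a return between consecutive ones — at least 13 crossings.
The safety rule pushes this higher. Following every safe sequence of crossings, the most of the 7 that can be at the dry ground as the punt arrives there on crossing 13 is 6 — never all 7.
So no plan with fewer than 15 crossings exists, and this one achieves 15:
1. Warden goes to the dry ground with the cabbage.
2. Warden goes back to the marsh camp alone.
3. Warden goes to the dry ground with the hay.
4. Warden goes back to the marsh camp alone.
5. Warden goes to the dry ground with the cat.
6. Warden goes back to the marsh camp alone.
7. Warden goes to the dry ground with the goat.
8. Warden goes back to the marsh camp with the cabbage.
9. Warden goes to the dry ground with the grain.
10. Warden goes back to the marsh camp alone.
11. Warden goes to the dry ground with the wolf.
12. Warden goes back to the marsh camp alone.
13. Warden goes to the dry ground with the pigeon.
14. Warden goes back to the marsh camp alone.
15. Warden goes to the dry ground with the cabbage.

15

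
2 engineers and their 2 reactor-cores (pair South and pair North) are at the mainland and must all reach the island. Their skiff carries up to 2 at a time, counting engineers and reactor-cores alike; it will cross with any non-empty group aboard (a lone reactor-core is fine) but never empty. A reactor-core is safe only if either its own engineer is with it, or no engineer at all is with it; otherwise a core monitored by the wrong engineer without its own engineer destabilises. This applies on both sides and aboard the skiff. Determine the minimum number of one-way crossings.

Counting alone: each trip to the island takes at most 2 across and each return brings at least 1 back, so after t trips out (and t−1 returns) at most 2t − (t−1) of the 4 are across; that first reaches 4 at t = 3, so at least 5 crossings are needed.
The plan below uses exactly 5 crossings, so it is optimal:
1. engineer South and reactor-core South cross → the island.
2. engineer South crosses ← the mainland.
3. engineer North and engineer South cross → the island.
4. engineer North crosses ← the mainland.
5. engineer North and reactor-core North cross → the island.

5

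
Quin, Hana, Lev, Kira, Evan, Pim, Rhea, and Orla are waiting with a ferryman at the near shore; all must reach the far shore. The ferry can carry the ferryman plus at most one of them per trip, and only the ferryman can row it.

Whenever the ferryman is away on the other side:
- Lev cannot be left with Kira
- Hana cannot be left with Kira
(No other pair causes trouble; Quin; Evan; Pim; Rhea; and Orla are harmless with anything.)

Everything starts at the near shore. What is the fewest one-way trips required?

17

Counting alone: the ferryman can take at most 1 across per trip to the far shore, so moving all 8 needs at least 8 loaded trips out, with a return between consecutive ones — at least 15 crossings.
The safety rule pushes this higher. Following every safe sequence of crossings, the most of the 8 that can be at the far shore as the ferry arrives there on crossing 15 is 7 — never all 8.
So no plan with fewer than 17 crossings exists, and this one achieves 17:
1. Ferryman goes to the far shore with Kira.  [the near shore: Evan, Hana, Lev, Orla, Pim, Quin, Rhea | the far shore: Kira]
2. Ferryman goes back to the near shore alone.  [the near shore: Evan, Hana, Lev, Orla, Pim, Quin, Rhea | the far shore: Kira]
3. Ferryman goes to the far shore with Quin.  [the near shore: Evan, Hana, Lev, Orla, Pim, Rhea | the far shore: Kira, Quin]
4. Ferryman goes back to the near shore alone.  [the near shore: Evan, Hana, Lev, Orla, Pim, Rhea | the far shore: Kira, Quin]
5. Ferryman goes to the far shore with Hana.  [the near shore: Evan, Lev, Orla, Pim, Rhea | the far shore: Hana, Kira, Quin]
6. Ferryman goes back to the near shore with Kira.  [the near shore: Evan, Kira, Lev, Orla, Pim, Rhea | the far shore: Hana, Quin]
7. Ferryman goes to the far shore with Lev.  [the near shore: Evan, Kira, Orla, Pim, Rhea | the far shore: Hana, Lev, Quin]
8. Ferryman goes back to the near shore alone.  [the near shore: Evan, Kira, Orla, Pim, Rhea | the far shore: Hana, Lev, Quin]
9. Ferryman goes to the far shore with Evan.  [the near shore: Kira, Orla, Pim, Rhea | the far shore: Evan, Hana, Lev, Quin]
10. Ferryman goes back to the near shore alone.  [the near shore: Kira, Orla, Pim, Rhea | the far shore: Evan, Hana, Lev, Quin]
11. Ferryman goes to the far shore with Pim.  [the near shore: Kira, Orla, Rhea | the far shore: Evan, Hana, Lev, Pim, Quin]
12. Ferryman goes back to the near shore alone.  [the near shore: Kira, Orla, Rhea | the far shore: Evan, Hana, Lev, Pim, Quin]
13. Ferryman goes to the far shore with Rhea.  [the near shore: Kira, Orla | the far shore: Evan, Hana, Lev, Pim, Quin, Rhea]
14. Ferryman goes back to the near shore alone.  [the near shore: Kira, Orla | the far shore: Evan, Hana, Lev, Pim, Quin, Rhea]
15. Ferryman goes to the far shore with Orla.  [the near shore: Kira | the far shore: Evan, Hana, Lev, Orla, Pim, Quin, Rhea]
16. Ferryman goes back to the near shore alone.  [the near shore: Kira | the far shore: Evan, Hana, Lev, Orla, Pim, Quin, Rhea]
17. Ferryman goes to the far shore with Kira.  [the near shore: — | the far shore: Evan, Hana, Kira, Lev, Orla, Pim, Quin, Rhea]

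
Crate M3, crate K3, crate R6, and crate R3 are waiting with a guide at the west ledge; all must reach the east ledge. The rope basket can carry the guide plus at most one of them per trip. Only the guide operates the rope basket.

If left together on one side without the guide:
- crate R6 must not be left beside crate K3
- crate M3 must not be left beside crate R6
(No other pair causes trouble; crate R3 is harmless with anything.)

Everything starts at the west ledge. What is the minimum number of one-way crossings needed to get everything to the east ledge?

9

Counting alone: the guide can take at most 1 across per trip to the east ledge, so moving all 4 needs at least 4 loaded trips out, with a return between consecutive ones — at least 7 crossings.
The safety rule pushes this higher. Following every safe sequence of crossings, the most of the 4 that can be at the east ledge as the rope basket arrives there on crossing 7 is 3 — never all 4.
So no plan with fewer than 9 crossings exists, and this one achieves 9:
1. Guide goes to the east ledge with crate R6.
2. Guide goes back to the west ledge alone.
3. Guide goes to the east ledge with crate M3.
4. Guide goes back to the west ledge with crate R6.
5. Guide goes to the east ledge with crate K3.
6. Guide goes back to the west ledge alone.
7. Guide goes to the east ledge with crate R3.
8. Guide goes back to the west ledge alone.
9. Guide goes to the east ledge with crate R6.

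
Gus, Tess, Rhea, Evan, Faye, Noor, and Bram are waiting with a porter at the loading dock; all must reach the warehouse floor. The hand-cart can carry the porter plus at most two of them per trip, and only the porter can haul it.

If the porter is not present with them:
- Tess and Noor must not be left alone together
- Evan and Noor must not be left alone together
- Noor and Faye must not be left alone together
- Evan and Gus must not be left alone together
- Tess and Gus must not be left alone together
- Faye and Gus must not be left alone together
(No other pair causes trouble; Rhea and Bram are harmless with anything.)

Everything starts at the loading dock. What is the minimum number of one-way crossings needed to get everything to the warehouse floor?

9

Counting alone: the porter can take at most 2 across per trip to the warehouse floor, so moving all 7 needs at least 4 loaded trips out, with a return between consecutive ones — at least 7 crossings.
The safety rule pushes this higher. Following every safe sequence of crossings, the most of the 7 that can be at the warehouse floor as the hand-cart arrives there on crossing 7 is 6 — never all 7.
So no plan with fewer than 9 crossings exists, and this one achieves 9:
1. Porter goes to the warehouse floor with Gus and Noor.  [the loading dock: Bram, Evan, Faye, Rhea, Tess | the warehouse floor: Gus, Noor]
2. Porter goes back to the loading dock alone.  [the loading dock: Bram, Evan, Faye, Rhea, Tess | the warehouse floor: Gus, Noor]
3. Porter goes to the warehouse floor with Tess.  [the loading dock: Bram, Evan, Faye, Rhea | the warehouse floor: Gus, Noor, Tess]
4. Porter goes back to the loading dock with Gus and Noor.  [the loading dock: Bram, Evan, Faye, Gus, Noor, Rhea | the warehouse floor: Tess]
5. Porter goes to the warehouse floor with Evan and Faye.  [the loading dock: Bram, Gus, Noor, Rhea | the warehouse floor: Evan, Faye, Tess]
6. Porter goes back to the loading dock alone.  [the loading dock: Bram, Gus, Noor, Rhea | the warehouse floor: Evan, Faye, Tess]
7. Porter goes to the warehouse floor with Bram and Rhea.  [the loading dock: Gus, Noor | the warehouse floor: Bram, Evan, Faye, Rhea, Tess]
8. Porter goes back to the loading dock alone.  [the loading dock: Gus, Noor | the warehouse floor: Bram, Evan, Faye, Rhea, Tess]
9. Porter goes to the warehouse floor with Gus and Noor.  [the loading dock: — | the warehouse floor: Bram, Evan, Faye, Gus, Noor, Rhea, Tess]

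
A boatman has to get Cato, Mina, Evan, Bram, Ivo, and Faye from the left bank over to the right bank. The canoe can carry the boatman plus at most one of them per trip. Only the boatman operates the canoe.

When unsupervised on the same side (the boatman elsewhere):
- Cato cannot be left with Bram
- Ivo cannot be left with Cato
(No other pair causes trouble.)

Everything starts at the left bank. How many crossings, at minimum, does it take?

13

Counting alone: the boatman can take at most 1 across per trip to the right bank, so moving all 6 needs at least 6 loaded trips out, with a return between consecutive ones — at least 11 crossings.
The safety rule pushes this higher. Following every safe sequence of crossings, the most of the 6 that can be at the right bank as the canoe arrives there on crossing 11 is 5 — never all 6.
So no plan with fewer than 13 crossings exists, and this one achieves 13:
1. Boatman goes to the right bank with Cato.
2. Boatman goes back to the left bank alone.
3. Boatman goes to the right bank with Mina.
4. Boatman goes back to the left bank alone.
5. Boatman goes to the right bank with Evan.
6. Boatman goes back to the left bank alone.
7. Boatman goes to the right bank with Bram.
8. Boatman goes back to the left bank with Cato.
9. Boatman goes to the right bank with Ivo.
10. Boatman goes back to the left bank alone.
11. Boatman goes to the right bank with Faye.
12. Boatman goes back to the left bank alone.
13. Boatman goes to the right bank with Cato.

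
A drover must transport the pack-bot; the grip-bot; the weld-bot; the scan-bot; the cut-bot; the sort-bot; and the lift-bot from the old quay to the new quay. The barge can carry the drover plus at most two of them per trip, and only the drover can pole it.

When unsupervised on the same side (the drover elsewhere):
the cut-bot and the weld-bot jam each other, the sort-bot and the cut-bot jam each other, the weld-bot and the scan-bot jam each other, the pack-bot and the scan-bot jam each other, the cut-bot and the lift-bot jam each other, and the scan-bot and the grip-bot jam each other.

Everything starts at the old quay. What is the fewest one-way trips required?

Counting alone: the drover can take at most 2 across per trip to the new quay, so moving all 7 needs at least 4 loaded trips out, with a return between consecutive ones — at least 7 crossings.
The safety rule pushes this higher. Following every safe sequence of crossings, the most of the 7 that can be at the new quay as the barge arrives there on crossing 7 is 6 — never all 7.
So no plan with fewer than 9 crossings exists, and this one achieves 9:
1. Drover goes to the new quay with the cut-bot and the scan-bot.
2. Drover goes back to the old quay alone.
3. Drover goes to the new quay with the pack-bot.
4. Drover goes back to the old quay with the scan-bot.
5. Drover goes to the new quay with the grip-bot and the weld-bot.
6. Drover goes back to the old quay with the cut-bot.
7. Drover goes to the new quay with the lift-bot and the sort-bot.
8. Drover goes back to the old quay alone.
9. Drover goes to the new quay with the cut-bot and the scan-bot.

9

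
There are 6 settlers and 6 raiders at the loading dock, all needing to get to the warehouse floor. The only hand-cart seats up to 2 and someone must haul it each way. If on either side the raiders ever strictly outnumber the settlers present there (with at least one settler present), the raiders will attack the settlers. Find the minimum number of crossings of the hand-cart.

Following every safe sequence of crossings from the start, the most of the 12 that can be at the warehouse floor as the hand-cart arrives there on crossings 1, 3, 5, 7, 9 is 2, 3, 4, 5, 6 respectively; the best ever achieved is 6 of 12.
From crossing 11 on, no configuration arises that was not already reachable earlier: only 15 distinct safe configurations (who is on which side, and where the hand-cart is) can ever be reached, none of them has everyone across, and every continuation just revisits them. They are: 0 settlers + 0 raiders across (hand-cart back at the start); 0 settlers + 1 raider across (hand-cart there); 0 settlers + 1 raider across (hand-cart back at the start); 0 settlers + 2 raiders across (hand-cart there); 0 settlers + 2 raiders across (hand-cart back at the start); 0 settlers + 3 raiders across (hand-cart there); 0 settlers + 3 raiders across (hand-cart back at the start); 0 settlers + 4 raiders across (hand-cart there); 0 settlers + 4 raiders across (hand-cart back at the start); 0 settlers + 5 raiders across (hand-cart there); 0 settlers + 5 raiders across (hand-cart back at the start); 0 settlers + 6 raiders across (hand-cart there); 1 settler + 1 raider across (hand-cart there); 1 settler + 1 raider across (hand-cart back at the start); 2 settlers + 2 raiders across (hand-cart there). So no valid plan exists.

impossible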